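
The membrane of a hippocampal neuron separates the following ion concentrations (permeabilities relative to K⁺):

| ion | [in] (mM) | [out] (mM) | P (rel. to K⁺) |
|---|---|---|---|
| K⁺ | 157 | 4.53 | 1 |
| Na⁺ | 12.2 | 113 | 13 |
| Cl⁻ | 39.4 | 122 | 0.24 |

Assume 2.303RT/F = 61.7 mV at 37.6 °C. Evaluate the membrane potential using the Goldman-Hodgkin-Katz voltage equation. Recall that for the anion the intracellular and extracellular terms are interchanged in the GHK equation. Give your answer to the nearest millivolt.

Vm = 61.7 · log₁₀[(Σ P·[cation]ₒ + Σ P·[anion]ᵢ) / (Σ P·[cation]ᵢ + Σ P·[anion]ₒ)]
Numerator = 1×4.53 + 13×113 + 0.24×39.4 = 1483
Denominator = 1×157 + 13×12.2 + 0.24×122 = 344.9
Vm = 61.7 · log₁₀(4.3) = 61.7 × (0.6335) = 39.09 mV

39 mV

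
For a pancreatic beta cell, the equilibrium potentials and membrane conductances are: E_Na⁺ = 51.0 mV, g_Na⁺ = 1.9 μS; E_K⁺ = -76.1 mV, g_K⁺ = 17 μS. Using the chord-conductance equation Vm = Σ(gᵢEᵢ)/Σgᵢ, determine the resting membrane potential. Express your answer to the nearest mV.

Σ gᵢEᵢ = 1.9·(51.0) + 17·(-76.1) = -1196.80
Σ gᵢ = 1.9 + 17 = 18.9
Vm = -1196.80 / 18.9 = -63.32 mV

-63 mV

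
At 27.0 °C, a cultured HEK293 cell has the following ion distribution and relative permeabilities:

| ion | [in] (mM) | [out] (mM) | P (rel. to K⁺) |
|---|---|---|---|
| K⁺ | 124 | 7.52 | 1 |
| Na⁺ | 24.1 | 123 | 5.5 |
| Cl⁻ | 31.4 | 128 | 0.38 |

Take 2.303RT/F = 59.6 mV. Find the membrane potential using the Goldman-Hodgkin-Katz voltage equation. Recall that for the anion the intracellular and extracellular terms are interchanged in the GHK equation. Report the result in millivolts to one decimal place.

21.3 mV

Vm = 59.6 · log₁₀[(Σ P·[cation]ₒ + Σ P·[anion]ᵢ) / (Σ P·[cation]ᵢ + Σ P·[anion]ₒ)]
Numerator = 1×7.52 + 5.5×123 + 0.38×31.4 = 696
Denominator = 1×124 + 5.5×24.1 + 0.38×128 = 305.2
Vm = 59.6 · log₁₀(2.2804) = 59.6 × (0.3580) = 21.34 mV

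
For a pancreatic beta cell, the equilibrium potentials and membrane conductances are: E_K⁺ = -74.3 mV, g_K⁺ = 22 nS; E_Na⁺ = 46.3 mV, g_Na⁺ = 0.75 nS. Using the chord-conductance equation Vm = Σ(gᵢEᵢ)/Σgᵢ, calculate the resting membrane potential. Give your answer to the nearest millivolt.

Σ gᵢEᵢ = 22·(-74.3) + 0.75·(46.3) = -1599.88
Σ gᵢ = 22 + 0.75 = 22.75
Vm = -1599.88 / 22.75 = -70.32 mV

-70 mV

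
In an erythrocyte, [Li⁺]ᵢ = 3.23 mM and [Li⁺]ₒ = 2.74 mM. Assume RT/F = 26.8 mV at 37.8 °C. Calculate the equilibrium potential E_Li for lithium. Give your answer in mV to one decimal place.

-4.4 mV

E = (26.8/z) · ln([Li⁺]_out/[Li⁺]_in) with z = +1.
= (26.8/1) · ln(2.74/3.23) = 26.80 · ln(0.8483)
= 26.80 · (-0.1645) = -4.41 mV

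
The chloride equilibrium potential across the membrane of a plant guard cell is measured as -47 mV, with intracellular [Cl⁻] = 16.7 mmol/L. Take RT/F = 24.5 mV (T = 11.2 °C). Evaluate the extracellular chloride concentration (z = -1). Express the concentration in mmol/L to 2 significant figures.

Nernst: E = (24.5/-1) · ln([out]/[in]), so ln([out]/[in]) = -47.0 × -1 / 24.5 = 1.9184.
[out]/[in] = e^(1.9184) = 6.81.
[out] = 6.81 × 16.7 = 113.7 mmol/L.

110 mmol/L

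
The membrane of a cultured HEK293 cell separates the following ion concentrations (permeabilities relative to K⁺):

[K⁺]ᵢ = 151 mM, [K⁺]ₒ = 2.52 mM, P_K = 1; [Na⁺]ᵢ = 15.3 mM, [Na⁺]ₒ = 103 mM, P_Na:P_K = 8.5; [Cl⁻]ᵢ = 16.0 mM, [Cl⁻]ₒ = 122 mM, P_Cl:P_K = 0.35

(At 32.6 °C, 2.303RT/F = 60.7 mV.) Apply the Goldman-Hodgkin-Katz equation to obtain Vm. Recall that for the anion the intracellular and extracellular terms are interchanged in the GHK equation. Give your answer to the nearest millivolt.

26 mV

Vm = 60.7 · log₁₀[(Σ P·[cation]ₒ + Σ P·[anion]ᵢ) / (Σ P·[cation]ᵢ + Σ P·[anion]ₒ)]
Numerator = 1×2.52 + 8.5×103 + 0.35×16.0 = 883.6
Denominator = 1×151 + 8.5×15.3 + 0.35×122 = 323.8
Vm = 60.7 · log₁₀(2.7293) = 60.7 × (0.4361) = 26.47 mV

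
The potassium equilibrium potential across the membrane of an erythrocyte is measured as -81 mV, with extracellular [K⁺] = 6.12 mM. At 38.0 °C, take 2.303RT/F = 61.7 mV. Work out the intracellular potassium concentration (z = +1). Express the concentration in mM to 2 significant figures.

Nernst: E = (61.7/1) · log₁₀([out]/[in]), so log₁₀([out]/[in]) = -81.0 × 1 / 61.7 = -1.3128.
[out]/[in] = 10^(-1.3128) = 0.04866.
[in] = 6.12 / 0.04866 = 125.8 mM.

130 mM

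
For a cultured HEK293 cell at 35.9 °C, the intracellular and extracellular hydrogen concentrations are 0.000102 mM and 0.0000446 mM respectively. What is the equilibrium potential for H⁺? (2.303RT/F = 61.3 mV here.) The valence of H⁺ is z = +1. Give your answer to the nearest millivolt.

-22 mV

E = (61.3/z) · log₁₀([H⁺]_out/[H⁺]_in) with z = +1.
= (61.3/1) · log₁₀(0.0000446/0.000102) = 61.30 · log₁₀(0.4373)
= 61.30 · (-0.3593) = -22.02 mV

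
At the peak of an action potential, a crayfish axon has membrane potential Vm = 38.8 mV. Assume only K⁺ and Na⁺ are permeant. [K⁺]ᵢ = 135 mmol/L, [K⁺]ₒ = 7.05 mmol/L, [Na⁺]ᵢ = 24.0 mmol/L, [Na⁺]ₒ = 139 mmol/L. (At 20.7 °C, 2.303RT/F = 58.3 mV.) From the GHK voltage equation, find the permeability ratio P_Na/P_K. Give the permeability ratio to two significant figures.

Let α = P_Na/P_K. GHK: Vm = 58.3·log₁₀[(Kₒ + α·Naₒ)/(Kᵢ + α·Naᵢ)].
10^(Vm/58.3) = 10^(38.8/58.3) = 4.6294
So 4.6294·(Kᵢ + α·Naᵢ) = Kₒ + α·Naₒ → α = (4.6294·135.0 − 7.05) / (139.0 − 4.6294·24.0)
α = (625 − 7.05) / (139.0 − 111.1) = 617.9/27.89 = 22.15

22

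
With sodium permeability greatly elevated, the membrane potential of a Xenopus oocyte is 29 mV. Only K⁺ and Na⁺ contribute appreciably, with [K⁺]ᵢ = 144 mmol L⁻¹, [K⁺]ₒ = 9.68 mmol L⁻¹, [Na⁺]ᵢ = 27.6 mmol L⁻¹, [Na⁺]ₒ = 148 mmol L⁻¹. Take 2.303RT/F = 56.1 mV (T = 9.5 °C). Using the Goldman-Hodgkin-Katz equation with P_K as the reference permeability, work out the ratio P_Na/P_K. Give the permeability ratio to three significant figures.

Let α = P_Na/P_K. GHK: Vm = 56.1·log₁₀[(Kₒ + α·Naₒ)/(Kᵢ + α·Naᵢ)].
10^(Vm/56.1) = 10^(29.0/56.1) = 3.288
So 3.288·(Kᵢ + α·Naᵢ) = Kₒ + α·Naₒ → α = (3.288·144.0 − 9.68) / (148.0 − 3.288·27.6)
α = (473.5 − 9.68) / (148.0 − 90.75) = 463.8/57.25 = 8.101

8.10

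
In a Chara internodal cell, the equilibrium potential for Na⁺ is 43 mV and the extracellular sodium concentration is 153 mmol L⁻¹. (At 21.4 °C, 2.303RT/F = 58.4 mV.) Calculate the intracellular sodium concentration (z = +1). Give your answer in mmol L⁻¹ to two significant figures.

Nernst: E = (58.4/1) · log₁₀([out]/[in]), so log₁₀([out]/[in]) = 43.0 × 1 / 58.4 = 0.7363.
[out]/[in] = 10^(0.7363) = 5.449.
[in] = 153 / 5.449 = 28.08 mmol L⁻¹.

28 mmol L⁻¹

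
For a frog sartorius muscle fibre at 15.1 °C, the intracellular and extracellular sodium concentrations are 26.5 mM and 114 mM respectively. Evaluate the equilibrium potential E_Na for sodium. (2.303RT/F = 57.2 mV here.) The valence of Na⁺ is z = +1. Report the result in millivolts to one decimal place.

36.2 mV

E = (57.2/z) · log₁₀([Na⁺]_out/[Na⁺]_in) with z = +1.
= (57.2/1) · log₁₀(114/26.5) = 57.20 · log₁₀(4.302)
= 57.20 · (0.6337) = 36.25 mV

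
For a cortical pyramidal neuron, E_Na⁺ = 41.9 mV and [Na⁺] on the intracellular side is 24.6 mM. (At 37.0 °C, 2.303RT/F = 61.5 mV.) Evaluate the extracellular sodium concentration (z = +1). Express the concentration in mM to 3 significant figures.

118 mM

Nernst: E = (61.5/1) · log₁₀([out]/[in]), so log₁₀([out]/[in]) = 41.9 × 1 / 61.5 = 0.6813.
[out]/[in] = 10^(0.6813) = 4.801.
[out] = 4.801 × 24.6 = 118.1 mM.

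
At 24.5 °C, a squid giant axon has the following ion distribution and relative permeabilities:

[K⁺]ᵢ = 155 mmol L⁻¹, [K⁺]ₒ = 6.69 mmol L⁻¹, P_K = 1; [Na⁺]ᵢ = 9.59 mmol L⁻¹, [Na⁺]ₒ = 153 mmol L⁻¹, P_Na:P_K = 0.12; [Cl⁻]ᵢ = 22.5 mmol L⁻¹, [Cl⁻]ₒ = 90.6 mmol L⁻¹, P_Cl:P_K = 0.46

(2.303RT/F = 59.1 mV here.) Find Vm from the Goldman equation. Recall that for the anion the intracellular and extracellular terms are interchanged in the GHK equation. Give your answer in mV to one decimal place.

-44.2 mV

Vm = 59.1 · log₁₀[(Σ P·[cation]ₒ + Σ P·[anion]ᵢ) / (Σ P·[cation]ᵢ + Σ P·[anion]ₒ)]
Numerator = 1×6.69 + 0.12×153 + 0.46×22.5 = 35.4
Denominator = 1×155 + 0.12×9.59 + 0.46×90.6 = 197.8
Vm = 59.1 · log₁₀(0.17894) = 59.1 × (-0.7473) = -44.16 mV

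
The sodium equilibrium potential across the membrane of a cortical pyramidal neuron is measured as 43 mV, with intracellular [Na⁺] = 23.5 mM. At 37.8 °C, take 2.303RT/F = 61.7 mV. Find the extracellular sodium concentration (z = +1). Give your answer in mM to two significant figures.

Nernst: E = (61.7/1) · log₁₀([out]/[in]), so log₁₀([out]/[in]) = 43.0 × 1 / 61.7 = 0.6969.
[out]/[in] = 10^(0.6969) = 4.976.
[out] = 4.976 × 23.5 = 116.9 mM.

120 mM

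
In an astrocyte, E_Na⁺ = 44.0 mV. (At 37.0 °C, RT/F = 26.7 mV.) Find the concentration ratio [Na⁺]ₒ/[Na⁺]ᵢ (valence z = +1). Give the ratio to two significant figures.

5.2

ln([out]/[in]) = E·z/(26.7) = 44.0 × 1 / 26.7 = 1.6479
[out]/[in] = e^(1.6479) = 5.196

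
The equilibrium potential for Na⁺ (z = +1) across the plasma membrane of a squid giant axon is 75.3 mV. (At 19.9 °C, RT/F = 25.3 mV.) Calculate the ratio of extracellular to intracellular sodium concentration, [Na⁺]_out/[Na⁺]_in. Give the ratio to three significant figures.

19.6

ln([out]/[in]) = E·z/(25.3) = 75.3 × 1 / 25.3 = 2.9763
[out]/[in] = e^(2.9763) = 19.61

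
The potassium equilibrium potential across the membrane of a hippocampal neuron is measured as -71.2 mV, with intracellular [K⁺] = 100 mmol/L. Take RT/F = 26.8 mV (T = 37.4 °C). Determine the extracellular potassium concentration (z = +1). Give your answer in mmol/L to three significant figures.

7.02 mmol/L

Nernst: E = (26.8/1) · ln([out]/[in]), so ln([out]/[in]) = -71.2 × 1 / 26.8 = -2.6567.
[out]/[in] = e^(-2.6567) = 0.07018.
[out] = 0.07018 × 100 = 7.018 mmol/L.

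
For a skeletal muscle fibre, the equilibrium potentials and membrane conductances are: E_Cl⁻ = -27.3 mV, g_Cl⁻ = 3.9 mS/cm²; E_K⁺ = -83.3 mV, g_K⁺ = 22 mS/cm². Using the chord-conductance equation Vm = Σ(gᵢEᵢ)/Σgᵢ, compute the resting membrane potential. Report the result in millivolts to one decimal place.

Σ gᵢEᵢ = 3.9·(-27.3) + 22·(-83.3) = -1939.07
Σ gᵢ = 3.9 + 22 = 25.9
Vm = -1939.07 / 25.9 = -74.87 mV

-74.9 mV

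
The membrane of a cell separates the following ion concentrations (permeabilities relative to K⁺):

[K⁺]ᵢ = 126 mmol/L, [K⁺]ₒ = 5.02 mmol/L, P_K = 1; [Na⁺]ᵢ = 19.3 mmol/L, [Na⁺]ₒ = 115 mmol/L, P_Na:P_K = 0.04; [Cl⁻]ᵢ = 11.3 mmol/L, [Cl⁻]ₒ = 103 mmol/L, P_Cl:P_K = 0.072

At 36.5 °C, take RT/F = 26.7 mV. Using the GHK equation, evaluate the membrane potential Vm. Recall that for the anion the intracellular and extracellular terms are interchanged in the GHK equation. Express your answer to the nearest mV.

-68 mV

Vm = 26.7 · ln[(Σ P·[cation]ₒ + Σ P·[anion]ᵢ) / (Σ P·[cation]ᵢ + Σ P·[anion]ₒ)]
Numerator = 1×5.02 + 0.04×115 + 0.072×11.3 = 10.43
Denominator = 1×126 + 0.04×19.3 + 0.072×103 = 134.2
Vm = 26.7 · ln(0.077754) = 26.7 × (-2.5542) = -68.20 mV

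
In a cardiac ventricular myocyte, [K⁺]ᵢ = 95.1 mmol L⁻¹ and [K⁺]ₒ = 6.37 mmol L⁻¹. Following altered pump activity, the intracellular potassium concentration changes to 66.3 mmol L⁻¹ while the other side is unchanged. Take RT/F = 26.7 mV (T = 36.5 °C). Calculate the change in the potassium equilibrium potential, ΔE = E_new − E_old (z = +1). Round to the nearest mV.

E_old = (26.7/1)·ln(6.37/95.1) = -72.18 mV
E_new = (26.7/1)·ln(6.37/66.3) = -62.55 mV
ΔE = -62.55 − (-72.18) = 9.63 mV

10 mV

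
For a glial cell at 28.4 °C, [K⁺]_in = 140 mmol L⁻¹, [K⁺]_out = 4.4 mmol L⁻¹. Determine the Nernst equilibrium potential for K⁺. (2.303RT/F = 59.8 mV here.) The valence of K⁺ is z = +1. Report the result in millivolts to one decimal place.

E = (59.8/z) · log₁₀([K⁺]_out/[K⁺]_in) with z = +1.
= (59.8/1) · log₁₀(4.4/140) = 59.80 · log₁₀(0.03143)
= 59.80 · (-1.5027) = -89.86 mV

-89.9 mV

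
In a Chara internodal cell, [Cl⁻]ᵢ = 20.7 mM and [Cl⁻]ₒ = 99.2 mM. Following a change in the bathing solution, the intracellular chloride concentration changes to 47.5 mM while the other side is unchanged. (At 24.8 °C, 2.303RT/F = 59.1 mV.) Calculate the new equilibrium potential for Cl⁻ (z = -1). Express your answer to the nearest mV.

-19 mV

After the shift: [Cl⁻]_out = 99.2, [Cl⁻]_in = 47.5 mM.
E_new = (59.1/-1)·log₁₀(99.2/47.5) = -59.10 · (0.3198) = -18.90 mV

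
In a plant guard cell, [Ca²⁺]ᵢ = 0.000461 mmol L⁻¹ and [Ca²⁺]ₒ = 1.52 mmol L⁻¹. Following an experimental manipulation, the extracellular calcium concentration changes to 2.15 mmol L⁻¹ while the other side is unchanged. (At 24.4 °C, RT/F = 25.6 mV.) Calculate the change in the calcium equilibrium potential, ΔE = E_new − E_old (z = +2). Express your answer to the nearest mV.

4 mV

E_old = (25.6/2)·ln(1.52/0.000461) = 103.69 mV
E_new = (25.6/2)·ln(2.15/0.000461) = 108.13 mV
ΔE = 108.13 − (103.69) = 4.44 mV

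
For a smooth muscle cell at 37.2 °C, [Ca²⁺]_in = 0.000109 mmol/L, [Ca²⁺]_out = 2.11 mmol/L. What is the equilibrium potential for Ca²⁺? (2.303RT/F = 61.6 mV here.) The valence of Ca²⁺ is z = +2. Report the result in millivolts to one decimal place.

132.0 mV

E = (61.6/z) · log₁₀([Ca²⁺]_out/[Ca²⁺]_in) with z = +2.
= (61.6/2) · log₁₀(2.11/0.000109) = 30.80 · log₁₀(1.936e+04)
= 30.80 · (4.2869) = 132.04 mV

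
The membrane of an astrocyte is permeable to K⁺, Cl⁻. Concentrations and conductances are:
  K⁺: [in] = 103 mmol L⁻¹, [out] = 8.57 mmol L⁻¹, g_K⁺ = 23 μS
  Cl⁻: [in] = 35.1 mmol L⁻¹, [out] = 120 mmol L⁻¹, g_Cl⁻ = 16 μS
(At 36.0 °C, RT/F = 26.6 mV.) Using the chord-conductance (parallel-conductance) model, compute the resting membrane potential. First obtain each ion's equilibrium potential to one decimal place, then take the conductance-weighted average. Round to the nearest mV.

-52 mV

E_K⁺ = (26.6/1)·ln(8.57/103) = -66.1 mV
E_Cl⁻ = (26.6/-1)·ln(120/35.1) = -32.7 mV
Vm = (Σ gᵢEᵢ)/(Σ gᵢ) = (23·-66.1 + 16·-32.7) / (23 + 16)
= -2043.50 / 39 = -52.40 mV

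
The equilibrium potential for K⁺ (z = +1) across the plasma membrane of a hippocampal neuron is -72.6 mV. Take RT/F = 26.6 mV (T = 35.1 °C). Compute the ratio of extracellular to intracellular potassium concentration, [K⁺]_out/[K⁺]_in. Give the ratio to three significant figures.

ln([out]/[in]) = E·z/(26.6) = -72.6 × 1 / 26.6 = -2.7293
[out]/[in] = e^(-2.7293) = 0.06526

0.0653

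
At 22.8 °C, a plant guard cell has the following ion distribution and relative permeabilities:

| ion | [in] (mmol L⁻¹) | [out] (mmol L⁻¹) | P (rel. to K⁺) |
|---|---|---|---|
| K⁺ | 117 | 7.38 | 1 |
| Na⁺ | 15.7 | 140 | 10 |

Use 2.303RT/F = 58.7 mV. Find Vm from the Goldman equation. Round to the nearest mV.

Vm = 58.7 · log₁₀[(Σ P·[cation]ₒ + Σ P·[anion]ᵢ) / (Σ P·[cation]ᵢ + Σ P·[anion]ₒ)]
Numerator = 1×7.38 + 10×140 = 1407
Denominator = 1×117 + 10×15.7 = 274
Vm = 58.7 · log₁₀(5.1364) = 58.7 × (0.7107) = 41.72 mV

42 mV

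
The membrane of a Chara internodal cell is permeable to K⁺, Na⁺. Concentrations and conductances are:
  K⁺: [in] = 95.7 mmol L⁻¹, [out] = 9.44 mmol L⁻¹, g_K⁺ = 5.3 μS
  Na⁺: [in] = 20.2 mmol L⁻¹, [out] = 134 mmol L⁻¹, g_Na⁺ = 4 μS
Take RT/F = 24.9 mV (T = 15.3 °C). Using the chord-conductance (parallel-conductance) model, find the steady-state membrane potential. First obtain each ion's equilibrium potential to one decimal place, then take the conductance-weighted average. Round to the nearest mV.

E_K⁺ = (24.9/1)·ln(9.44/95.7) = -57.7 mV
E_Na⁺ = (24.9/1)·ln(134/20.2) = 47.1 mV
Vm = (Σ gᵢEᵢ)/(Σ gᵢ) = (5.3·-57.7 + 4·47.1) / (5.3 + 4)
= -117.41 / 9.3 = -12.62 mV

-13 mV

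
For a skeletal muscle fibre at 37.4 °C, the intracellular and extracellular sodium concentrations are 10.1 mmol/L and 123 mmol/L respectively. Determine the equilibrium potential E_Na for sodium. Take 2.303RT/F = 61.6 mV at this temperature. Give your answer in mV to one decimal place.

E = (61.6/z) · log₁₀([Na⁺]_out/[Na⁺]_in) with z = +1.
= (61.6/1) · log₁₀(123/10.1) = 61.60 · log₁₀(12.18)
= 61.60 · (1.0856) = 66.87 mV

66.9 mV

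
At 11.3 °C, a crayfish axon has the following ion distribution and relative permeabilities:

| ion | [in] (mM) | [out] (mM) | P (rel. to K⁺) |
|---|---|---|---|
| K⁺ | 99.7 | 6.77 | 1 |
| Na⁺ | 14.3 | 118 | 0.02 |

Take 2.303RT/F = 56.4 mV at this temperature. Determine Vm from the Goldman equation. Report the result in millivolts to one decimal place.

Vm = 56.4 · log₁₀[(Σ P·[cation]ₒ + Σ P·[anion]ᵢ) / (Σ P·[cation]ᵢ + Σ P·[anion]ₒ)]
Numerator = 1×6.77 + 0.02×118 = 9.13
Denominator = 1×99.7 + 0.02×14.3 = 99.99
Vm = 56.4 · log₁₀(0.091313) = 56.4 × (-1.0395) = -58.63 mV

-58.6 mV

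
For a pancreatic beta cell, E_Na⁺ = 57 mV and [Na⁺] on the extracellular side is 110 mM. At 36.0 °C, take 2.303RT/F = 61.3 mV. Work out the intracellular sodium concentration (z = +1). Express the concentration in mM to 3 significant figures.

12.9 mM

Nernst: E = (61.3/1) · log₁₀([out]/[in]), so log₁₀([out]/[in]) = 57.0 × 1 / 61.3 = 0.9299.
[out]/[in] = 10^(0.9299) = 8.509.
[in] = 110 / 8.509 = 12.93 mM.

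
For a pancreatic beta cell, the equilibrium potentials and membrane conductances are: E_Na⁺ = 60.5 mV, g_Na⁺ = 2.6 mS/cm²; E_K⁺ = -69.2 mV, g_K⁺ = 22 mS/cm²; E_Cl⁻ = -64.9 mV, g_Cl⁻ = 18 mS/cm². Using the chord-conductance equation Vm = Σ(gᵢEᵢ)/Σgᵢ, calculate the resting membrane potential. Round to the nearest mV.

Σ gᵢEᵢ = 2.6·(60.5) + 22·(-69.2) + 18·(-64.9) = -2533.30
Σ gᵢ = 2.6 + 22 + 18 = 42.6
Vm = -2533.30 / 42.6 = -59.47 mV

-59 mV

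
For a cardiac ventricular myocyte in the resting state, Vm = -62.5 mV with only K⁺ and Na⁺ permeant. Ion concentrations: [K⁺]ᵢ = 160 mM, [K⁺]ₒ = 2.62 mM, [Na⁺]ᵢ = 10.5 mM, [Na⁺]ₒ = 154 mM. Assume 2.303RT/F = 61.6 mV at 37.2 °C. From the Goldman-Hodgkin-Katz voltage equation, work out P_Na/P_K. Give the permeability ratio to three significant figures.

Let α = P_Na/P_K. GHK: Vm = 61.6·log₁₀[(Kₒ + α·Naₒ)/(Kᵢ + α·Naᵢ)].
10^(Vm/61.6) = 10^(-62.5/61.6) = 0.096692
So 0.096692·(Kᵢ + α·Naᵢ) = Kₒ + α·Naₒ → α = (0.096692·160.0 − 2.62) / (154.0 − 0.096692·10.5)
α = (15.47 − 2.62) / (154.0 − 1.015) = 12.85/153 = 0.084

0.0840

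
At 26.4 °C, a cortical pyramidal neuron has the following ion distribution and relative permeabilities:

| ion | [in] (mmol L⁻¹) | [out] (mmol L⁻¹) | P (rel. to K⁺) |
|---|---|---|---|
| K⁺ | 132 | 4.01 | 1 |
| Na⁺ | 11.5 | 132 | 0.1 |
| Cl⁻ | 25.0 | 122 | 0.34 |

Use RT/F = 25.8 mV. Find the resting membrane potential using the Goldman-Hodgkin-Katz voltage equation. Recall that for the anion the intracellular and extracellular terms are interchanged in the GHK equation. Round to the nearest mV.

-49 mV

Vm = 25.8 · ln[(Σ P·[cation]ₒ + Σ P·[anion]ᵢ) / (Σ P·[cation]ᵢ + Σ P·[anion]ₒ)]
Numerator = 1×4.01 + 0.1×132 + 0.34×25.0 = 25.71
Denominator = 1×132 + 0.1×11.5 + 0.34×122 = 174.6
Vm = 25.8 · ln(0.14723) = 25.8 × (-1.9158) = -49.43 mV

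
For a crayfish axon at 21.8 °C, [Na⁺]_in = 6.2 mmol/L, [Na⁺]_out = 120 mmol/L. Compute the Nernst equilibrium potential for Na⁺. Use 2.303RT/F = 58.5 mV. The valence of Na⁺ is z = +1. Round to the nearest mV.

E = (58.5/z) · log₁₀([Na⁺]_out/[Na⁺]_in) with z = +1.
= (58.5/1) · log₁₀(120/6.2) = 58.50 · log₁₀(19.35)
= 58.50 · (1.2868) = 75.28 mV

75 mV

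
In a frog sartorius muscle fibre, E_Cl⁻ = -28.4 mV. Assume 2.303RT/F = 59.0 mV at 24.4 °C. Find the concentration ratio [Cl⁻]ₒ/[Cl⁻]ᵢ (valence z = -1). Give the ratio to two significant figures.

log₁₀([out]/[in]) = E·z/(59.0) = -28.4 × -1 / 59.0 = 0.4814
[out]/[in] = 10^(0.4814) = 3.029

3.0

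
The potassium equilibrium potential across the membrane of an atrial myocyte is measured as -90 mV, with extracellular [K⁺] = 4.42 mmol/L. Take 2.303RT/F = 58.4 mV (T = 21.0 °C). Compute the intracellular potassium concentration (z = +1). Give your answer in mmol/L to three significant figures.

154 mmol/L

Nernst: E = (58.4/1) · log₁₀([out]/[in]), so log₁₀([out]/[in]) = -90.0 × 1 / 58.4 = -1.5411.
[out]/[in] = 10^(-1.5411) = 0.02877.
[in] = 4.42 / 0.02877 = 153.6 mmol/L.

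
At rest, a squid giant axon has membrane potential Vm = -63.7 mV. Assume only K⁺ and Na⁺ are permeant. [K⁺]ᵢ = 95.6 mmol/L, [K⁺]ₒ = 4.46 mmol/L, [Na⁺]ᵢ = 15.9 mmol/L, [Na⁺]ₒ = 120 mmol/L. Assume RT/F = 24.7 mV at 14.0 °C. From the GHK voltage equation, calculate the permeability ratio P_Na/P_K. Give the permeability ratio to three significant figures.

0.0235

Let α = P_Na/P_K. GHK: Vm = 24.7·ln[(Kₒ + α·Naₒ)/(Kᵢ + α·Naᵢ)].
e^(Vm/24.7) = e^(-63.7/24.7) = 0.075854
So 0.075854·(Kᵢ + α·Naᵢ) = Kₒ + α·Naₒ → α = (0.075854·95.6 − 4.46) / (120.0 − 0.075854·15.9)
α = (7.252 − 4.46) / (120.0 − 1.206) = 2.792/118.8 = 0.0235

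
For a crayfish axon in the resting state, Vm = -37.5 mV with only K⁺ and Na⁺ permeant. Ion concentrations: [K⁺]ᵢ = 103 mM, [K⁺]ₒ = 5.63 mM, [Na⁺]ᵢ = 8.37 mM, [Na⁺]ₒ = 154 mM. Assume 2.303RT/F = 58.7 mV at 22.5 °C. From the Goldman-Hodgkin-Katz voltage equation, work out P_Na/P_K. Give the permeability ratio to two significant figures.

Let α = P_Na/P_K. GHK: Vm = 58.7·log₁₀[(Kₒ + α·Naₒ)/(Kᵢ + α·Naᵢ)].
10^(Vm/58.7) = 10^(-37.5/58.7) = 0.2297
So 0.2297·(Kᵢ + α·Naᵢ) = Kₒ + α·Naₒ → α = (0.2297·103.0 − 5.63) / (154.0 − 0.2297·8.37)
α = (23.66 − 5.63) / (154.0 − 1.923) = 18.03/152.1 = 0.1186

0.12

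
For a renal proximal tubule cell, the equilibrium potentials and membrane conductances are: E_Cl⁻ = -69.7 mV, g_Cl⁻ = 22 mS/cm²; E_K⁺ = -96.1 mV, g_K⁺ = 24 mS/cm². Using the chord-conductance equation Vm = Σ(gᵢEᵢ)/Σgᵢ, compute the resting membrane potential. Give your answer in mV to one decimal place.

-83.5 mV

Σ gᵢEᵢ = 22·(-69.7) + 24·(-96.1) = -3839.80
Σ gᵢ = 22 + 24 = 46
Vm = -3839.80 / 46 = -83.47 mV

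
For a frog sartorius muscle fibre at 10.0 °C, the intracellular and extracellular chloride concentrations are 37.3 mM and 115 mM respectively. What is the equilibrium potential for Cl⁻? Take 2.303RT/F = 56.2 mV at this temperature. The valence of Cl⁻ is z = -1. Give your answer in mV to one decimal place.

-27.5 mV

E = (56.2/z) · log₁₀([Cl⁻]_out/[Cl⁻]_in) with z = -1.
For an anion, dividing by z = -1 reverses the sign.
= (56.2/-1) · log₁₀(115/37.3) = -56.20 · log₁₀(3.083)
= -56.20 · (0.4890) = -27.48 mV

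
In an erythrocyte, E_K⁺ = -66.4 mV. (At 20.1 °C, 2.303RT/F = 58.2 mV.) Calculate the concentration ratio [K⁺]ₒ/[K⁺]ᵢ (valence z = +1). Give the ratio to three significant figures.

0.0723

log₁₀([out]/[in]) = E·z/(58.2) = -66.4 × 1 / 58.2 = -1.1409
[out]/[in] = 10^(-1.1409) = 0.07229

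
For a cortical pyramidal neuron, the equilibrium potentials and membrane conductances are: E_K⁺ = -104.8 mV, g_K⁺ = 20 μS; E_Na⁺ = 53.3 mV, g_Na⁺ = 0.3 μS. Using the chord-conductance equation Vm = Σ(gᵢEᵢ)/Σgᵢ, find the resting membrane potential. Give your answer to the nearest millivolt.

Σ gᵢEᵢ = 20·(-104.8) + 0.3·(53.3) = -2080.01
Σ gᵢ = 20 + 0.3 = 20.3
Vm = -2080.01 / 20.3 = -102.46 mV

-102 mV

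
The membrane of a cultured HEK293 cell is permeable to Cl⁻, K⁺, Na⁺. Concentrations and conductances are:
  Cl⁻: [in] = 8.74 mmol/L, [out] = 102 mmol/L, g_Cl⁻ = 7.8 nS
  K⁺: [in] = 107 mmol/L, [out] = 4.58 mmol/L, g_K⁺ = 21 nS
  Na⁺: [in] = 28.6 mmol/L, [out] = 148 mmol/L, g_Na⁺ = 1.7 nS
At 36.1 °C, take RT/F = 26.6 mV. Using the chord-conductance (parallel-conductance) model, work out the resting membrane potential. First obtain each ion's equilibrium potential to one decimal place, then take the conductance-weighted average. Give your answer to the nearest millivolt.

-72 mV

E_Cl⁻ = (26.6/-1)·ln(102/8.74) = -65.4 mV
E_K⁺ = (26.6/1)·ln(4.58/107) = -83.8 mV
E_Na⁺ = (26.6/1)·ln(148/28.6) = 43.7 mV
Vm = (Σ gᵢEᵢ)/(Σ gᵢ) = (7.8·-65.4 + 21·-83.8 + 1.7·43.7) / (7.8 + 21 + 1.7)
= -2195.63 / 30.5 = -71.99 mV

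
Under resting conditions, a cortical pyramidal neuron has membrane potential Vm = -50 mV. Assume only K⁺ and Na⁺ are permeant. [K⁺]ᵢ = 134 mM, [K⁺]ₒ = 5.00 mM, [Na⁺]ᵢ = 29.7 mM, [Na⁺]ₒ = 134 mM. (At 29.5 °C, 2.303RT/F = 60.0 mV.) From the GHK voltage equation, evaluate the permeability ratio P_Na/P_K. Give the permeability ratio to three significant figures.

0.113

Let α = P_Na/P_K. GHK: Vm = 60.0·log₁₀[(Kₒ + α·Naₒ)/(Kᵢ + α·Naᵢ)].
10^(Vm/60.0) = 10^(-50.0/60.0) = 0.14678
So 0.14678·(Kᵢ + α·Naᵢ) = Kₒ + α·Naₒ → α = (0.14678·134.0 − 5.0) / (134.0 − 0.14678·29.7)
α = (19.67 − 5.0) / (134.0 − 4.359) = 14.67/129.6 = 0.1131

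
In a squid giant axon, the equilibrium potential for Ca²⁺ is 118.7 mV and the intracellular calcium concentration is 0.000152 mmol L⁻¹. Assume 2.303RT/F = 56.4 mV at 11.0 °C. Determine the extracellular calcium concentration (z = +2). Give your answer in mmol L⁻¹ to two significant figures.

Nernst: E = (56.4/2) · log₁₀([out]/[in]), so log₁₀([out]/[in]) = 118.7 × 2 / 56.4 = 4.2092.
[out]/[in] = 10^(4.2092) = 1.619e+04.
[out] = 1.619e+04 × 0.000152 = 2.461 mmol L⁻¹.

2.5 mmol L⁻¹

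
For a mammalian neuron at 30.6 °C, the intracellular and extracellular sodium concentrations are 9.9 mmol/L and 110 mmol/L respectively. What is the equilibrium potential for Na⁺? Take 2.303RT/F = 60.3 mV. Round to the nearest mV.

E = (60.3/z) · log₁₀([Na⁺]_out/[Na⁺]_in) with z = +1.
= (60.3/1) · log₁₀(110/9.9) = 60.30 · log₁₀(11.11)
= 60.30 · (1.0458) = 63.06 mV

63 mV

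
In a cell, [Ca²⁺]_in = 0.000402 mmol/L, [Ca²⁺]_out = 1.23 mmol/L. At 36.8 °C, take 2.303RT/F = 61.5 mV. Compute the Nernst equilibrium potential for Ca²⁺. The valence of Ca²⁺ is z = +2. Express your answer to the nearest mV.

107 mV

E = (61.5/z) · log₁₀([Ca²⁺]_out/[Ca²⁺]_in) with z = +2.
= (61.5/2) · log₁₀(1.23/0.000402) = 30.75 · log₁₀(3060)
= 30.75 · (3.4857) = 107.18 mV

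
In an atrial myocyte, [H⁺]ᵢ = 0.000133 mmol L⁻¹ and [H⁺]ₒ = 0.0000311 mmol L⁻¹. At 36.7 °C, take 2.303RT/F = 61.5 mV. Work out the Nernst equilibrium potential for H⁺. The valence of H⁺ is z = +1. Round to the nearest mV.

-39 mV

E = (61.5/z) · log₁₀([H⁺]_out/[H⁺]_in) with z = +1.
= (61.5/1) · log₁₀(0.0000311/0.000133) = 61.50 · log₁₀(0.2338)
= 61.50 · (-0.6311) = -38.81 mV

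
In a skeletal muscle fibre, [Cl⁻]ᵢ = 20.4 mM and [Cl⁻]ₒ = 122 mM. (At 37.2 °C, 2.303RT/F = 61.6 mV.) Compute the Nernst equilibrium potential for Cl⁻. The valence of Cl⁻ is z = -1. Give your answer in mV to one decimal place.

-47.8 mV

E = (61.6/z) · log₁₀([Cl⁻]_out/[Cl⁻]_in) with z = -1.
For an anion, dividing by z = -1 reverses the sign.
= (61.6/-1) · log₁₀(122/20.4) = -61.60 · log₁₀(5.98)
= -61.60 · (0.7767) = -47.85 mV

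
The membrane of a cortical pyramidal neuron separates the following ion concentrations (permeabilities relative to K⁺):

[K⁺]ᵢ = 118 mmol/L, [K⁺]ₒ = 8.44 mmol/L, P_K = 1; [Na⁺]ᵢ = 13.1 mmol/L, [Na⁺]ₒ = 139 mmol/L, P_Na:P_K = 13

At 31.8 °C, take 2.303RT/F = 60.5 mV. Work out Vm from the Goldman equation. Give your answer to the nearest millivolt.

Vm = 60.5 · log₁₀[(Σ P·[cation]ₒ + Σ P·[anion]ᵢ) / (Σ P·[cation]ᵢ + Σ P·[anion]ₒ)]
Numerator = 1×8.44 + 13×139 = 1815
Denominator = 1×118 + 13×13.1 = 288.3
Vm = 60.5 · log₁₀(6.2971) = 60.5 × (0.7991) = 48.35 mV

48 mV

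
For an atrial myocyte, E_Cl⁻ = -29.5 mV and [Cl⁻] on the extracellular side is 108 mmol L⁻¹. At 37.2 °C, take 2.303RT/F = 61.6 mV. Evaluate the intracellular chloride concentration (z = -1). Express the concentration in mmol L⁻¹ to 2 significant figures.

36 mmol L⁻¹

Nernst: E = (61.6/-1) · log₁₀([out]/[in]), so log₁₀([out]/[in]) = -29.5 × -1 / 61.6 = 0.4789.
[out]/[in] = 10^(0.4789) = 3.012.
[in] = 108 / 3.012 = 35.85 mmol L⁻¹.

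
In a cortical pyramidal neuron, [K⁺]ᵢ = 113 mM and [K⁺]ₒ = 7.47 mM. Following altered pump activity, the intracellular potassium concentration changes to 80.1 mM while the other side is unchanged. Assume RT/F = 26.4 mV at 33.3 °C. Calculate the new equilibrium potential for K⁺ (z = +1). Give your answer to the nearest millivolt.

After the shift: [K⁺]_out = 7.47, [K⁺]_in = 80.1 mM.
E_new = (26.4/1)·ln(7.47/80.1) = 26.40 · (-2.3724) = -62.63 mV

-63 mV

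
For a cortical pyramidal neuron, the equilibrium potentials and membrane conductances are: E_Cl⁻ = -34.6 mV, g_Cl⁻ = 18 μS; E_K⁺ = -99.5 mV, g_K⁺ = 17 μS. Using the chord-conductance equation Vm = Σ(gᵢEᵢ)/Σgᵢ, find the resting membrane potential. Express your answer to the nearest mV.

-66 mV

Σ gᵢEᵢ = 18·(-34.6) + 17·(-99.5) = -2314.30
Σ gᵢ = 18 + 17 = 35
Vm = -2314.30 / 35 = -66.12 mV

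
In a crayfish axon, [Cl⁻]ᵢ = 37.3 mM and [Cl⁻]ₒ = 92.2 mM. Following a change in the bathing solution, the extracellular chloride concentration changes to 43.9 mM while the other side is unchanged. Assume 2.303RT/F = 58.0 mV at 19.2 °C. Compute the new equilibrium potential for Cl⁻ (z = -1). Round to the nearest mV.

After the shift: [Cl⁻]_out = 43.9, [Cl⁻]_in = 37.3 mM.
E_new = (58.0/-1)·log₁₀(43.9/37.3) = -58.00 · (0.0708) = -4.10 mV

-4 mV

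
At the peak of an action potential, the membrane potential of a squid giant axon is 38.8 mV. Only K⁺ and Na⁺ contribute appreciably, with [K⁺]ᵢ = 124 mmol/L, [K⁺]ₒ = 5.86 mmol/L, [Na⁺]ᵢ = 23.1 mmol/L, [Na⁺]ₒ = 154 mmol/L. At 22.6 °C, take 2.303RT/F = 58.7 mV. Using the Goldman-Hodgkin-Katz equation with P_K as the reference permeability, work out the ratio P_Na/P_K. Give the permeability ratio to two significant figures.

12

Let α = P_Na/P_K. GHK: Vm = 58.7·log₁₀[(Kₒ + α·Naₒ)/(Kᵢ + α·Naᵢ)].
10^(Vm/58.7) = 10^(38.8/58.7) = 4.5813
So 4.5813·(Kᵢ + α·Naᵢ) = Kₒ + α·Naₒ → α = (4.5813·124.0 − 5.86) / (154.0 − 4.5813·23.1)
α = (568.1 − 5.86) / (154.0 − 105.8) = 562.2/48.17 = 11.67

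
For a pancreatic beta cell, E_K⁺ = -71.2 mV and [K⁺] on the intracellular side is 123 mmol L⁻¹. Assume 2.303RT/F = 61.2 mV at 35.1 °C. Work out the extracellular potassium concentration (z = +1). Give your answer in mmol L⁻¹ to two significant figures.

8.4 mmol L⁻¹

Nernst: E = (61.2/1) · log₁₀([out]/[in]), so log₁₀([out]/[in]) = -71.2 × 1 / 61.2 = -1.1634.
[out]/[in] = 10^(-1.1634) = 0.06864.
[out] = 0.06864 × 123 = 8.443 mmol L⁻¹.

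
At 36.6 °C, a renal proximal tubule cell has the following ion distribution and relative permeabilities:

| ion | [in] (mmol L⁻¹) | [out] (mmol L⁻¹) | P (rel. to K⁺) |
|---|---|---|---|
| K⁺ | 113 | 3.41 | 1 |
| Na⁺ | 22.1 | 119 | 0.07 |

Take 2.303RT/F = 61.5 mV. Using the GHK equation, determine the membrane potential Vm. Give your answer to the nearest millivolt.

-61 mV

Vm = 61.5 · log₁₀[(Σ P·[cation]ₒ + Σ P·[anion]ᵢ) / (Σ P·[cation]ᵢ + Σ P·[anion]ₒ)]
Numerator = 1×3.41 + 0.07×119 = 11.74
Denominator = 1×113 + 0.07×22.1 = 114.5
Vm = 61.5 · log₁₀(0.10249) = 61.5 × (-0.9893) = -60.84 mV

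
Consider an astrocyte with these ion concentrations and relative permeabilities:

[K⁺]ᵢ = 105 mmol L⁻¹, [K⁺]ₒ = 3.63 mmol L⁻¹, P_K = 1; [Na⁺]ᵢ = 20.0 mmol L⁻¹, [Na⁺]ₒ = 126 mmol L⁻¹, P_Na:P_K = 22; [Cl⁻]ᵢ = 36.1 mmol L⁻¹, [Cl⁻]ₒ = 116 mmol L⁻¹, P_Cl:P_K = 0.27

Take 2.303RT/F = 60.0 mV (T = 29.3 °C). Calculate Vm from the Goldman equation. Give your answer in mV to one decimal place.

41.1 mV

Vm = 60.0 · log₁₀[(Σ P·[cation]ₒ + Σ P·[anion]ᵢ) / (Σ P·[cation]ᵢ + Σ P·[anion]ₒ)]
Numerator = 1×3.63 + 22×126 + 0.27×36.1 = 2785
Denominator = 1×105 + 22×20.0 + 0.27×116 = 576.3
Vm = 60.0 · log₁₀(4.833) = 60.0 × (0.6842) = 41.05 mV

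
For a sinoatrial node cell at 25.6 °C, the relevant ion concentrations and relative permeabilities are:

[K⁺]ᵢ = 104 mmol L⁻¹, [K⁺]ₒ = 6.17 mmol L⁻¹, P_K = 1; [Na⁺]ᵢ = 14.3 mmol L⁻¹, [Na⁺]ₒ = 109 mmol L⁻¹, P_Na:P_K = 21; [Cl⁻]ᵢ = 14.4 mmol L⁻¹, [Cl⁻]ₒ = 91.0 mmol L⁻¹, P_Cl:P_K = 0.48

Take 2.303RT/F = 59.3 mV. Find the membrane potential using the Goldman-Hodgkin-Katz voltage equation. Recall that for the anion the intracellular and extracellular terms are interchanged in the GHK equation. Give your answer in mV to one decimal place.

42.2 mV

Vm = 59.3 · log₁₀[(Σ P·[cation]ₒ + Σ P·[anion]ᵢ) / (Σ P·[cation]ᵢ + Σ P·[anion]ₒ)]
Numerator = 1×6.17 + 21×109 + 0.48×14.4 = 2302
Denominator = 1×104 + 21×14.3 + 0.48×91.0 = 448
Vm = 59.3 · log₁₀(5.1388) = 59.3 × (0.7109) = 42.15 mV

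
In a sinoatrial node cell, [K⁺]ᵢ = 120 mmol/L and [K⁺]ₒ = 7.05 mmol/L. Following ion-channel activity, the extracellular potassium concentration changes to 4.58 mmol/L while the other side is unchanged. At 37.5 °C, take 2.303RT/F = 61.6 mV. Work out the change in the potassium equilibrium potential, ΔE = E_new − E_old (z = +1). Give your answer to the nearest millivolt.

E_old = (61.6/1)·log₁₀(7.05/120) = -75.83 mV
E_new = (61.6/1)·log₁₀(4.58/120) = -87.37 mV
ΔE = -87.37 − (-75.83) = -11.54 mV

-12 mV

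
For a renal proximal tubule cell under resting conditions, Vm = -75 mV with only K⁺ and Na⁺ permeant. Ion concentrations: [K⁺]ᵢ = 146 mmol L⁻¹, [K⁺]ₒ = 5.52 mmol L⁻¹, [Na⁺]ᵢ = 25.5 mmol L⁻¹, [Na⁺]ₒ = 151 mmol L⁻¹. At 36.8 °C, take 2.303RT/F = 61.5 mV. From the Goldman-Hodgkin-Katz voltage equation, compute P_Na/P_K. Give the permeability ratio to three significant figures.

0.0220

Let α = P_Na/P_K. GHK: Vm = 61.5·log₁₀[(Kₒ + α·Naₒ)/(Kᵢ + α·Naᵢ)].
10^(Vm/61.5) = 10^(-75.0/61.5) = 0.060324
So 0.060324·(Kᵢ + α·Naᵢ) = Kₒ + α·Naₒ → α = (0.060324·146.0 − 5.52) / (151.0 − 0.060324·25.5)
α = (8.807 − 5.52) / (151.0 − 1.538) = 3.287/149.5 = 0.02199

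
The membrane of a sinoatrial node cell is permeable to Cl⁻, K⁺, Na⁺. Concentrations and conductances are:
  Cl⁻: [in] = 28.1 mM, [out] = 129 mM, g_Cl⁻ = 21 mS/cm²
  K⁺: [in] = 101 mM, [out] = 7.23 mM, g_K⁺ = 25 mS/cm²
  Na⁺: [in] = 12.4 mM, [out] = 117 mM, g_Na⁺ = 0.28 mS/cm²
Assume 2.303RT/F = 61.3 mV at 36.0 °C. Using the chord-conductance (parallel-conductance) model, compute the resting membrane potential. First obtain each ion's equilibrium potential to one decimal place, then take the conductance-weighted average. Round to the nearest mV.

-56 mV

E_Cl⁻ = (61.3/-1)·log₁₀(129/28.1) = -40.6 mV
E_K⁺ = (61.3/1)·log₁₀(7.23/101) = -70.2 mV
E_Na⁺ = (61.3/1)·log₁₀(117/12.4) = 59.8 mV
Vm = (Σ gᵢEᵢ)/(Σ gᵢ) = (21·-40.6 + 25·-70.2 + 0.28·59.8) / (21 + 25 + 0.28)
= -2590.86 / 46.28 = -55.98 mV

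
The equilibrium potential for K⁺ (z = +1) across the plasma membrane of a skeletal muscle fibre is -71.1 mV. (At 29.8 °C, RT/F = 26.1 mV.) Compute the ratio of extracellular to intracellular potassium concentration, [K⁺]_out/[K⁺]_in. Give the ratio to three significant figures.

0.0656

ln([out]/[in]) = E·z/(26.1) = -71.1 × 1 / 26.1 = -2.7241
[out]/[in] = e^(-2.7241) = 0.0656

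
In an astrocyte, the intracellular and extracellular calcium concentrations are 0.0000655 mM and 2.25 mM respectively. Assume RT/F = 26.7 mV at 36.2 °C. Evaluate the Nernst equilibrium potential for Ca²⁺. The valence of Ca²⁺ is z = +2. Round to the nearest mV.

E = (26.7/z) · ln([Ca²⁺]_out/[Ca²⁺]_in) with z = +2.
= (26.7/2) · ln(2.25/0.0000655) = 13.35 · ln(3.435e+04)
= 13.35 · (10.4444) = 139.43 mV

139 mV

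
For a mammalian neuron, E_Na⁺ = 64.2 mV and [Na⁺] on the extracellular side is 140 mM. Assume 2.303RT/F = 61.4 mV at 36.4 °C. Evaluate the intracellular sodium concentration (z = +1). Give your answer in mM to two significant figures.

13 mM

Nernst: E = (61.4/1) · log₁₀([out]/[in]), so log₁₀([out]/[in]) = 64.2 × 1 / 61.4 = 1.0456.
[out]/[in] = 10^(1.0456) = 11.11.
[in] = 140 / 11.11 = 12.6 mM.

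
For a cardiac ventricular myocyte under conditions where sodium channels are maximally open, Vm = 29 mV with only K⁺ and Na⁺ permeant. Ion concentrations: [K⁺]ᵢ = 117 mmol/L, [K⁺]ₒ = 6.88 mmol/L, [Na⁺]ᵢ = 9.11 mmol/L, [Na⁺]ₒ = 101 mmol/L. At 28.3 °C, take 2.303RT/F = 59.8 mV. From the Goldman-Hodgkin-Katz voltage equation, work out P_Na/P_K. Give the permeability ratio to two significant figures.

Let α = P_Na/P_K. GHK: Vm = 59.8·log₁₀[(Kₒ + α·Naₒ)/(Kᵢ + α·Naᵢ)].
10^(Vm/59.8) = 10^(29.0/59.8) = 3.0546
So 3.0546·(Kᵢ + α·Naᵢ) = Kₒ + α·Naₒ → α = (3.0546·117.0 − 6.88) / (101.0 − 3.0546·9.11)
α = (357.4 − 6.88) / (101.0 − 27.83) = 350.5/73.17 = 4.79

4.8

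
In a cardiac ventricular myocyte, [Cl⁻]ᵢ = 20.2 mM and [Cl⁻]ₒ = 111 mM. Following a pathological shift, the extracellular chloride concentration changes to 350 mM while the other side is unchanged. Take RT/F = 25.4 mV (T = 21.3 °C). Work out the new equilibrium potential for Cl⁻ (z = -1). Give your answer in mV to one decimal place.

-72.4 mV

After the shift: [Cl⁻]_out = 350, [Cl⁻]_in = 20.2 mM.
E_new = (25.4/-1)·ln(350/20.2) = -25.40 · (2.8523) = -72.45 mV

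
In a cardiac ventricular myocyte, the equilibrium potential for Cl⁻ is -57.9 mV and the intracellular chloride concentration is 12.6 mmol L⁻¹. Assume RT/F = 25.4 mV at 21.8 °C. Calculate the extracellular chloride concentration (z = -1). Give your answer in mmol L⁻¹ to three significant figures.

Nernst: E = (25.4/-1) · ln([out]/[in]), so ln([out]/[in]) = -57.9 × -1 / 25.4 = 2.2795.
[out]/[in] = e^(2.2795) = 9.772.
[out] = 9.772 × 12.6 = 123.1 mmol L⁻¹.

123 mmol L⁻¹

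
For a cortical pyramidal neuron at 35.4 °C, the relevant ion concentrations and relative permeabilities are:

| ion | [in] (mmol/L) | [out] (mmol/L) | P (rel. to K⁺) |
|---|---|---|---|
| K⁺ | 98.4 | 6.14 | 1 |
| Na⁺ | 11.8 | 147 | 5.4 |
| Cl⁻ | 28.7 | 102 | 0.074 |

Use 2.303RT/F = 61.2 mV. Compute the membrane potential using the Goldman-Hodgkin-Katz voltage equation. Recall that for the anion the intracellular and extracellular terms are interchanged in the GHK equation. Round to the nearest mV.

Vm = 61.2 · log₁₀[(Σ P·[cation]ₒ + Σ P·[anion]ᵢ) / (Σ P·[cation]ᵢ + Σ P·[anion]ₒ)]
Numerator = 1×6.14 + 5.4×147 + 0.074×28.7 = 802.1
Denominator = 1×98.4 + 5.4×11.8 + 0.074×102 = 169.7
Vm = 61.2 · log₁₀(4.7273) = 61.2 × (0.6746) = 41.29 mV

41 mV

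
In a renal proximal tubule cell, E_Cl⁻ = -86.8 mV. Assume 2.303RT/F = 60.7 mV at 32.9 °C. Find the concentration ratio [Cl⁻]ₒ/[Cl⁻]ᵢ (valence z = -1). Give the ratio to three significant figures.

26.9

log₁₀([out]/[in]) = E·z/(60.7) = -86.8 × -1 / 60.7 = 1.4300
[out]/[in] = 10^(1.4300) = 26.91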